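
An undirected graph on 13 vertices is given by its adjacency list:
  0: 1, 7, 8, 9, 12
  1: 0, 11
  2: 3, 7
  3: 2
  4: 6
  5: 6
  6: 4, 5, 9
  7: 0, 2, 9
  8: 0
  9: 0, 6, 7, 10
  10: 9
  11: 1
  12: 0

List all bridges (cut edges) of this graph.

The edges on the cycle 7-0-9-7 are not bridges since each lies on that cycle.
But removing 10-9 disconnects 10 from 9; removing 0-12 disconnects 0 from 12; removing 6-4 disconnects 6 from 4; removing 1-11 disconnects 1 from 11 — these are bridges.
In total 10 edges are bridges.

0-1, 0-12, 0-8, 1-11, 10-9, 2-3, 2-7, 4-6, 5-6, 6-9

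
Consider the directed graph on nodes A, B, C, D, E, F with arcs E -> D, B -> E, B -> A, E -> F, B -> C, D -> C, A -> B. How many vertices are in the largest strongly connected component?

{A, B} are all mutually reachable — one SCC of size 2.
{E} is an SCC by itself.
{F} is an SCC by itself.
{C} is an SCC by itself.
{D} is an SCC by itself.
The largest has 2 vertices.

2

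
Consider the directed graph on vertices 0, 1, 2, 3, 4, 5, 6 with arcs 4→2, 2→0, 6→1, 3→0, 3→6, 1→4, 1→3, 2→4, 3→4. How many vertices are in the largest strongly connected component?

{1, 3, 6} are all mutually reachable — one SCC of size 3.
{2, 4} are all mutually reachable — one SCC of size 2.
{5} is an SCC by itself.
{0} is an SCC by itself.
The largest has 3 vertices.

3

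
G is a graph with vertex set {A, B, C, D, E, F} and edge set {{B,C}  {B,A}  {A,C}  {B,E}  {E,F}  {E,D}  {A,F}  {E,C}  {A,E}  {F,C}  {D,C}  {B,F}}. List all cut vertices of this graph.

Removing F, for instance, still leaves 1 component. No single vertex removal increases the component count — the graph has no articulation points.

none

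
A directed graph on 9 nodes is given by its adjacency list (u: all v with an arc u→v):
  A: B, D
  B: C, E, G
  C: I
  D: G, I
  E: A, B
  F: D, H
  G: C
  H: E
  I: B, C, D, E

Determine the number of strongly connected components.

3

{A, B, C, D, E, G, I} are all mutually reachable — one SCC of size 7.
{H} is an SCC by itself.
{F} is an SCC by itself.
That gives 3 strongly connected components.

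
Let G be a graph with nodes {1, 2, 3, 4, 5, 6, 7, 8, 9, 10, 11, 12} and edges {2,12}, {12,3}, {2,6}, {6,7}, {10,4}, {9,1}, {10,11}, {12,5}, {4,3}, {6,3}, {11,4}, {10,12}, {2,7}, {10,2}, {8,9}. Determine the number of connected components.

Starting from 1 we can reach 1, 8, 9. That is one component of size 3.
Starting from 2 we can reach 2, 3, 4, 5, 6, 7, 10, 11, 12. That is one component of size 9.
Total: 2 components.

2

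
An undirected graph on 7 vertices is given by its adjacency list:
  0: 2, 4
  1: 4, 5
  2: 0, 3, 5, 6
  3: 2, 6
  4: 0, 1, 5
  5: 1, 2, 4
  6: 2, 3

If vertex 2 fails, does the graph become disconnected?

Yes

Deleting 2 raises the number of components from 1 to 2, so 2 is a cut vertex.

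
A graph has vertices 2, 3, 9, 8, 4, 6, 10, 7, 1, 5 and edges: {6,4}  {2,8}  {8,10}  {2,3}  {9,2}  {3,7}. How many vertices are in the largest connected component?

6

5 is isolated — a component by itself.
1 is isolated — a component by itself.
Starting from 4 we can reach 4, 6. That is one component of size 2.
Starting from 2 we can reach 2, 3, 7, 8, 9, 10. That is one component of size 6.
The largest has 6 vertices.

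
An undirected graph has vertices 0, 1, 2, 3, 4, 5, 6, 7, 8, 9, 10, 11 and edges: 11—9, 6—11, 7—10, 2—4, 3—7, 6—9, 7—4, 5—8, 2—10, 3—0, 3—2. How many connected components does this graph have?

4

1 is isolated — a component by itself.
Starting from 5 we can reach 5, 8. That is one component of size 2.
Starting from 6 we can reach 6, 9, 11. That is one component of size 3.
Starting from 0 we can reach 0, 2, 3, 4, 7, 10. That is one component of size 6.
Total: 4 components.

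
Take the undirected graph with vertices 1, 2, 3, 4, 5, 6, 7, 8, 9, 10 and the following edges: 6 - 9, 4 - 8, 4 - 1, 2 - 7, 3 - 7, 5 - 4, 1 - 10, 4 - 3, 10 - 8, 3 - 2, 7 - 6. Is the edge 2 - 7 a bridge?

After removing 2 - 7, the path 2-3-7 still connects them, so the edge is not a bridge.

No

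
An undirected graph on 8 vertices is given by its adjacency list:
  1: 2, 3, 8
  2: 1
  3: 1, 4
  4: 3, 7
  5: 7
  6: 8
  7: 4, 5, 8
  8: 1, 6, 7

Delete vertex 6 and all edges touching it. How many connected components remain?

1

With 6 gone, the remaining components are: {1, 2, 3, 4, 5, 7, 8}.
That is 1 component.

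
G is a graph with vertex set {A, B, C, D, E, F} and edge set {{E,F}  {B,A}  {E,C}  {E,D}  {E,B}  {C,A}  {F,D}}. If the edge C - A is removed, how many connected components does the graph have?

1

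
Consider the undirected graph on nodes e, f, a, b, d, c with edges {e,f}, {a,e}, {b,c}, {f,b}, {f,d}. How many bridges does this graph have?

removing b—f disconnects b from f; removing e—a disconnects e from a; removing d—f disconnects d from f; removing f—e disconnects f from e — these are bridges.
In total 5 edges are bridges.

5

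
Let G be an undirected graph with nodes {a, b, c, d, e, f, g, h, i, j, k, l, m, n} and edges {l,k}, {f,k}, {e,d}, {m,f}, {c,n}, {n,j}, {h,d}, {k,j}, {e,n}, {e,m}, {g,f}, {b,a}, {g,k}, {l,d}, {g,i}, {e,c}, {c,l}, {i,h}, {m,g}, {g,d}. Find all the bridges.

The edges on the cycle m-g-f-m are not bridges since each lies on that cycle.
But removing b - a disconnects b from a — this is a bridge.

a-b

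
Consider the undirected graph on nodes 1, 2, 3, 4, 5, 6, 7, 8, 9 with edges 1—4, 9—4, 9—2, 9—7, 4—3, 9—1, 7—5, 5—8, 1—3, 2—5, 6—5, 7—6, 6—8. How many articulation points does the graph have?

1

Removing 9 increases the component count from 1 to 2, so 9 is a cut vertex.
By contrast removing 2 leaves 1 component; it is not a cut vertex. No other vertex is a cut vertex either.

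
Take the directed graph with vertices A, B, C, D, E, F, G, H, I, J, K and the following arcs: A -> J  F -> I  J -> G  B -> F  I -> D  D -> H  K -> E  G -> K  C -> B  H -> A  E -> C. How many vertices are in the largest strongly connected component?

11

{A, B, C, D, E, F, G, H, I, J, K} are all mutually reachable — one SCC of size 11.
The largest has 11 vertices.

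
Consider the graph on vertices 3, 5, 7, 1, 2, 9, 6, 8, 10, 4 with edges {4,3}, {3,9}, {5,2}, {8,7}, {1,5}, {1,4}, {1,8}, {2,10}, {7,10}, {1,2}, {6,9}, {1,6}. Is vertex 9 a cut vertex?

No

Deleting 9 leaves 1 component (was 1) (its neighbors 3, 6 remain connected to each other), so 9 is not a cut vertex.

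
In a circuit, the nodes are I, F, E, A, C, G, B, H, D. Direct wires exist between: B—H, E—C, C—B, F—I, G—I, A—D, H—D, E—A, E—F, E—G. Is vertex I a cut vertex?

Deleting I leaves 1 component (was 1) (its neighbors F, G remain connected to each other), so I is not a cut vertex.

No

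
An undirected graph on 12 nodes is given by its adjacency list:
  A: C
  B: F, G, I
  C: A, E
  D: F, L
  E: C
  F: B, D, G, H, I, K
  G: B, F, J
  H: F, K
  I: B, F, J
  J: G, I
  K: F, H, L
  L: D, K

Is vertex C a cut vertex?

Yes

Deleting C raises the number of components from 2 to 3, so C is a cut vertex.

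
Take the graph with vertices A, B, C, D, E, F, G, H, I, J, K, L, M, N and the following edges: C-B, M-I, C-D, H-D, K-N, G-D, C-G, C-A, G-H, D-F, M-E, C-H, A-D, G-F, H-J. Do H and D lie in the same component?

From H we can reach A, B, C, D, F, G, H, J, which includes D.

Yes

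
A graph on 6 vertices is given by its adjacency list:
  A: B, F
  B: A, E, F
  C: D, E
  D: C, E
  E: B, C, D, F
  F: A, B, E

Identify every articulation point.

Removing E increases the component count from 1 to 2, so E is a cut vertex.
By contrast removing B leaves 1 component; it is not a cut vertex. No other vertex is a cut vertex either.

E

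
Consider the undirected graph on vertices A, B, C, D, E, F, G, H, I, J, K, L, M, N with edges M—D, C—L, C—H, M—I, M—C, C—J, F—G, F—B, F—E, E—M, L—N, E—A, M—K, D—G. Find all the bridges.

The edges on the cycle F-E-M-D-G-F are not bridges since each lies on that cycle.
But removing L—C disconnects L from C; removing M—K disconnects M from K; removing M—C disconnects M from C; removing C—J disconnects C from J — these are bridges.
In total 9 edges are bridges.

A-E, B-F, C-H, C-J, C-L, C-M, I-M, K-M, L-N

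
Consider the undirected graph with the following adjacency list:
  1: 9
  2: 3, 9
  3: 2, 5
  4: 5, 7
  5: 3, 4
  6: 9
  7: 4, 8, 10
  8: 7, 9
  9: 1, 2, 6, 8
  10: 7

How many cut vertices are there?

Removing 7 increases the component count from 1 to 2, so 7 is a cut vertex.
Removing 9 increases the component count from 1 to 3, so 9 is a cut vertex.
By contrast removing 10 leaves 1 component; it is not a cut vertex. No other vertex is a cut vertex either.

2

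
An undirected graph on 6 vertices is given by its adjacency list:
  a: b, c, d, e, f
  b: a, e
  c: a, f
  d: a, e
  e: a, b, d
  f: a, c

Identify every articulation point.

Removing a increases the component count from 1 to 2, so a is a cut vertex.
By contrast removing d leaves 1 component; it is not a cut vertex. No other vertex is a cut vertex either.

a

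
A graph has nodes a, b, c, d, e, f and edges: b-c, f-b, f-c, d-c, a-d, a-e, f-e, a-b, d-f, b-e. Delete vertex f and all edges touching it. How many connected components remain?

1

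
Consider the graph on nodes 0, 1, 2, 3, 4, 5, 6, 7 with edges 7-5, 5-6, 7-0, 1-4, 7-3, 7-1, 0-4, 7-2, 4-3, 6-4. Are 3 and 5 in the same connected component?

Yes

From 3 we can reach 0, 1, 2, 3, 4, 5, 6, 7, which includes 5.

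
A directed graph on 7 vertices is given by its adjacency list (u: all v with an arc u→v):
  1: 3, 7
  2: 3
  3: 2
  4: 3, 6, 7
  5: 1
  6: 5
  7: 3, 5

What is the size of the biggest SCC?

{1, 5, 7} are all mutually reachable — one SCC of size 3.
{2, 3} are all mutually reachable — one SCC of size 2.
{4} is an SCC by itself.
{6} is an SCC by itself.
The largest has 3 vertices.

3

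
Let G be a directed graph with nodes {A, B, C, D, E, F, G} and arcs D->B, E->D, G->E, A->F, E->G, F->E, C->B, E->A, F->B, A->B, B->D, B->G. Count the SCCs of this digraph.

2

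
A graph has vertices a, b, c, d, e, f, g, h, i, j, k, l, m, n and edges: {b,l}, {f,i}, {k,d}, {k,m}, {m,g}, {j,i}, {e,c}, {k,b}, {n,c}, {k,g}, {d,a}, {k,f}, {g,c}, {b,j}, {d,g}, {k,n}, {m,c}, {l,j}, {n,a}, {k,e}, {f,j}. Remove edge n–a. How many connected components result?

2

n and a are still connected via n-k-d-a, so the component count stays at 2.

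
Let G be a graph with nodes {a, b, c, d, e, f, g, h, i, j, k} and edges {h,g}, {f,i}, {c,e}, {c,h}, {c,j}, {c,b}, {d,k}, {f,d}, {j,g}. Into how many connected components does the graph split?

3

a is isolated — a component by itself.
Starting from d we can reach d, f, i, k. That is one component of size 4.
Starting from b we can reach b, c, e, g, h, j. That is one component of size 6.
Total: 3 components.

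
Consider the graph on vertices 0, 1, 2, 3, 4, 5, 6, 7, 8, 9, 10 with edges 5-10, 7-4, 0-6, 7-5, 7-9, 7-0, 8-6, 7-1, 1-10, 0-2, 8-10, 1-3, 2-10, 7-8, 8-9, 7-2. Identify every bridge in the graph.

1-3, 4-7

The edges on the cycle 7-1-10-8-7 are not bridges since each lies on that cycle.
But removing 3-1 disconnects 3 from 1; removing 4-7 disconnects 4 from 7 — these are bridges.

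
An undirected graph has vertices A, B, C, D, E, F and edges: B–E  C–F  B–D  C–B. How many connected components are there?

2

A is isolated — a component by itself.
Starting from B we can reach B, C, D, E, F. That is one component of size 5.
Total: 2 components.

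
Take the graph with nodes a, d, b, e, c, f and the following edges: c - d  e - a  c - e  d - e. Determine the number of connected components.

f is isolated — a component by itself.
b is isolated — a component by itself.
Starting from a we can reach a, c, d, e. That is one component of size 4.
Total: 3 components.

3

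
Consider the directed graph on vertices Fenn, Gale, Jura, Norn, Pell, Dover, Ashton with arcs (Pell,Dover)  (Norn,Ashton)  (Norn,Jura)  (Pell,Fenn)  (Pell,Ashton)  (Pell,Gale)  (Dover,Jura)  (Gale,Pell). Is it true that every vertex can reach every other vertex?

No

There is no directed path from Pell to Norn, so the graph is not strongly connected.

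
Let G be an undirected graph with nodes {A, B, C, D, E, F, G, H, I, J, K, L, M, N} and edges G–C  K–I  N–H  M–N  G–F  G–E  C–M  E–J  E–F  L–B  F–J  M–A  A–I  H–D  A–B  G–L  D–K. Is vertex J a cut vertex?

No

Deleting J leaves 1 component (was 1) (its neighbors E, F remain connected to each other), so J is not a cut vertex.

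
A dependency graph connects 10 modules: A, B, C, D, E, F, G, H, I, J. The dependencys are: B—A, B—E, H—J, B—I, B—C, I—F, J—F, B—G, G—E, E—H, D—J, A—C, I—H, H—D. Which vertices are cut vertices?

Removing B increases the component count from 1 to 2, so B is a cut vertex.
By contrast removing C leaves 1 component; it is not a cut vertex. No other vertex is a cut vertex either.

B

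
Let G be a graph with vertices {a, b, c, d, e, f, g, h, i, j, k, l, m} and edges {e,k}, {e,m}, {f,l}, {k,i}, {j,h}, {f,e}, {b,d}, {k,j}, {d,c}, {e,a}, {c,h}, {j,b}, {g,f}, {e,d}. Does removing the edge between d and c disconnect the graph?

No

After removing d–c, the path d-b-j-h-c still connects them, so the edge is not a bridge.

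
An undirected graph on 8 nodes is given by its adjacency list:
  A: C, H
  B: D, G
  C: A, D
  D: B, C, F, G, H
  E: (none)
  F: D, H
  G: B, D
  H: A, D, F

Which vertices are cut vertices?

Removing D increases the component count from 2 to 3, so D is a cut vertex.
By contrast removing A leaves 2 components; it is not a cut vertex. No other vertex is a cut vertex either.

D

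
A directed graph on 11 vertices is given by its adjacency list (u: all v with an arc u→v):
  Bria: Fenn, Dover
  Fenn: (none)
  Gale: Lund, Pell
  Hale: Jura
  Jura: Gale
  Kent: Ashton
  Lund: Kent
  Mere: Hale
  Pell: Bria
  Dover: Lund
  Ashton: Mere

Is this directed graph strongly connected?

No

There is no directed path from Fenn to Gale, so the graph is not strongly connected.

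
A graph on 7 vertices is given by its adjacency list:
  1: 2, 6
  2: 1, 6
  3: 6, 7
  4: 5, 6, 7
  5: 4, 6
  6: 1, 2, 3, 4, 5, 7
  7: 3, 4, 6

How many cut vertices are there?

Removing 6 increases the component count from 1 to 2, so 6 is a cut vertex.
By contrast removing 2 leaves 1 component; it is not a cut vertex. No other vertex is a cut vertex either.

1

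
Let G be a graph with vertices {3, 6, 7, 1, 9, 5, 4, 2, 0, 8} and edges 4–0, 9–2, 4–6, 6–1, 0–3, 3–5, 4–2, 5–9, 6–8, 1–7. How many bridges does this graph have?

4

The edges on the cycle 4-0-3-5-9-2-4 are not bridges since each lies on that cycle.
But removing 6–1 disconnects 6 from 1; removing 8–6 disconnects 8 from 6; removing 4–6 disconnects 4 from 6; removing 7–1 disconnects 7 from 1 — these are bridges.
That makes 4 bridges.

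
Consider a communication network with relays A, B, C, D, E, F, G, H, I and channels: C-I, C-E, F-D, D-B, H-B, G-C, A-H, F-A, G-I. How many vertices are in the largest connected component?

Starting from C we can reach C, E, G, I. That is one component of size 4.
Starting from A we can reach A, B, D, F, H. That is one component of size 5.
The largest has 5 vertices.

5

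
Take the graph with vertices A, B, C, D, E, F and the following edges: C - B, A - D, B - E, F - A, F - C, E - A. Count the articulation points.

Removing A increases the component count from 1 to 2, so A is a cut vertex.
By contrast removing E leaves 1 component; it is not a cut vertex. No other vertex is a cut vertex either.

1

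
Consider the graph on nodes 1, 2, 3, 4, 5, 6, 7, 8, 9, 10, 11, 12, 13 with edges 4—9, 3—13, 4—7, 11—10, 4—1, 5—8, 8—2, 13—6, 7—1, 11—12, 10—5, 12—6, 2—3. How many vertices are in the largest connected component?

9

Starting from 1 we can reach 1, 4, 7, 9. That is one component of size 4.
Starting from 2 we can reach 2, 3, 5, 6, 8, 10, 11, 12, 13. That is one component of size 9.
The largest has 9 vertices.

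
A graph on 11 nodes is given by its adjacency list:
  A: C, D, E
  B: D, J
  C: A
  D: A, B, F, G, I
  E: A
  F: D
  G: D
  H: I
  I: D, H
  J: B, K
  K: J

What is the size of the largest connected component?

11

Starting from A we can reach A, B, C, D, E, F, G, H, I, J, K. That is one component of size 11.
The largest has 11 vertices.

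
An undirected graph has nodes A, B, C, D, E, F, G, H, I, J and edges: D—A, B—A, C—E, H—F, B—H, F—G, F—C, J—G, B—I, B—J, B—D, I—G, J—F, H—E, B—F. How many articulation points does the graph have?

1

Removing B increases the component count from 1 to 2, so B is a cut vertex.
By contrast removing I leaves 1 component; it is not a cut vertex. No other vertex is a cut vertex either.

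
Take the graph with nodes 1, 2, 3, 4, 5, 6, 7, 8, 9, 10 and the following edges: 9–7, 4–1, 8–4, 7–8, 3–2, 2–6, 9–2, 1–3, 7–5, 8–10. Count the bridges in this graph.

The edges on the cycle 9-7-8-4-1-3-2-9 are not bridges since each lies on that cycle.
But removing 6–2 disconnects 6 from 2; removing 5–7 disconnects 5 from 7; removing 8–10 disconnects 8 from 10 — these are bridges.
That makes 3 bridges.

3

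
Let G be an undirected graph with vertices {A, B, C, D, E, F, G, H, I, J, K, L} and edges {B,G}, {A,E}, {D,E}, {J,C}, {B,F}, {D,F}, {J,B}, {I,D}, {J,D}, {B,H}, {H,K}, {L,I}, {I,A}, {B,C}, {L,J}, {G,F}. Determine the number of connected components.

Starting from A we can reach A, B, C, D, E, F, G, H, I, J, K, L. That is one component of size 12.
Total: 1 component.

1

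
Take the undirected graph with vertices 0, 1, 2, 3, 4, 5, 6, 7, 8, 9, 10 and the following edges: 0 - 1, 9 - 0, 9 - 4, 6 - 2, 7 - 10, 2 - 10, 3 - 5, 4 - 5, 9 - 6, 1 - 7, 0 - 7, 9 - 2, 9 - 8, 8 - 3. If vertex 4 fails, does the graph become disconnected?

No

Deleting 4 leaves 1 component (was 1) (its neighbors 5, 9 remain connected to each other), so 4 is not a cut vertex.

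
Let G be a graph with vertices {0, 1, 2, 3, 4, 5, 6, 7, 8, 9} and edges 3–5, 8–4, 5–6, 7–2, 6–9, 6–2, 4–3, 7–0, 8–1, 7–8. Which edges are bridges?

The edges on the cycle 7-8-4-3-5-6-2-7 are not bridges since each lies on that cycle.
But removing 8–1 disconnects 8 from 1; removing 9–6 disconnects 9 from 6; removing 7–0 disconnects 7 from 0 — these are bridges.

0-7, 1-8, 6-9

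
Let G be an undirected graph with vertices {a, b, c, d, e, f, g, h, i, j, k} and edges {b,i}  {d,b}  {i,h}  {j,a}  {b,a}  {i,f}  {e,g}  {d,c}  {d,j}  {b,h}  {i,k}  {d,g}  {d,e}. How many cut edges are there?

3

The edges on the cycle b-i-h-b are not bridges since each lies on that cycle.
But removing c—d disconnects c from d; removing i—k disconnects i from k; removing i—f disconnects i from f — these are bridges.
That makes 3 bridges.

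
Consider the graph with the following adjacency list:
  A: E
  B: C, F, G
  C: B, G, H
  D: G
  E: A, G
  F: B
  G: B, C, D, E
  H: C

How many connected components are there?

Starting from A we can reach A, B, C, D, E, F, G, H. That is one component of size 8.
Total: 1 component.

1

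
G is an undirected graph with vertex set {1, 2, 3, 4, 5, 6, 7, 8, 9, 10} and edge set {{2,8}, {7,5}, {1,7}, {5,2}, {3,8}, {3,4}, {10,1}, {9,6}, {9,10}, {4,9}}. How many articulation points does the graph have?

Removing 9 increases the component count from 1 to 2, so 9 is a cut vertex.
By contrast removing 3 leaves 1 component; it is not a cut vertex. No other vertex is a cut vertex either.

1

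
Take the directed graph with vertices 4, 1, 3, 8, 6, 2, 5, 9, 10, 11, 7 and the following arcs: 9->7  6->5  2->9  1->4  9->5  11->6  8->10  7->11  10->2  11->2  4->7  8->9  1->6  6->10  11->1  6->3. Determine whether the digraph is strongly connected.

No

There is no directed path from 6 to 8, so the graph is not strongly connected.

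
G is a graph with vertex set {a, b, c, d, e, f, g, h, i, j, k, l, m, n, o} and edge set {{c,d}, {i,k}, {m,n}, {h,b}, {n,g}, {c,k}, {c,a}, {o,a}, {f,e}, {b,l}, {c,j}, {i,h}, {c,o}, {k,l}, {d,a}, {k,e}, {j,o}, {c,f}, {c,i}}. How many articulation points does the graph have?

Removing c increases the component count from 2 to 3, so c is a cut vertex.
Removing n increases the component count from 2 to 3, so n is a cut vertex.
By contrast removing f leaves 2 components; it is not a cut vertex. No other vertex is a cut vertex either.

2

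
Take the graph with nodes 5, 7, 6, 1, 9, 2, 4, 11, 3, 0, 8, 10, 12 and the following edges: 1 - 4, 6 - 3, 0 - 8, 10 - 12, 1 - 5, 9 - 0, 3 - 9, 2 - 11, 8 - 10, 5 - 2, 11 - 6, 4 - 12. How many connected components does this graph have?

2

7 is isolated — a component by itself.
Starting from 0 we can reach 0, 1, 2, 3, 4, 5, 6, 8, 9, 10, 11, 12. That is one component of size 12.
Total: 2 components.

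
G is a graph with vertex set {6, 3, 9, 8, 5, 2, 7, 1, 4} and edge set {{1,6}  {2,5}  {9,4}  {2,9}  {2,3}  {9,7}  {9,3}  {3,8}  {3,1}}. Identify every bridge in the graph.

The edges on the cycle 2-9-3-2 are not bridges since each lies on that cycle.
But removing 8-3 disconnects 8 from 3; removing 3-1 disconnects 3 from 1; removing 1-6 disconnects 1 from 6; removing 2-5 disconnects 2 from 5 — these are bridges.
In total 6 edges are bridges.

1-3, 1-6, 2-5, 3-8, 4-9, 7-9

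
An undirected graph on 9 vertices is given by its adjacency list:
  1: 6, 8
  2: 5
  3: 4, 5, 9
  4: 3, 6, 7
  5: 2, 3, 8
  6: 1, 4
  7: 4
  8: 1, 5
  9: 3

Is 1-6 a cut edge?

No

After removing 1-6, the path 1-8-5-3-4-6 still connects them, so the edge is not a bridge.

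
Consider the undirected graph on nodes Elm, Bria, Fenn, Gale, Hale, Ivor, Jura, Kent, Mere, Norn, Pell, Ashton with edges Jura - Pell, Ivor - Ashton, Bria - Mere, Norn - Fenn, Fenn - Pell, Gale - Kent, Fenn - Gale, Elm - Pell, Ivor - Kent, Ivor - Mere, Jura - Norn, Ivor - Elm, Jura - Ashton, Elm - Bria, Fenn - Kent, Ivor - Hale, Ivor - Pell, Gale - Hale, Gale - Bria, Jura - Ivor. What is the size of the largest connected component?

Starting from Elm we can reach Elm, Bria, Fenn, Gale, Hale, Ivor, Jura, Kent, Mere, Norn, Pell, Ashton. That is one component of size 12.
The largest has 12 vertices.

12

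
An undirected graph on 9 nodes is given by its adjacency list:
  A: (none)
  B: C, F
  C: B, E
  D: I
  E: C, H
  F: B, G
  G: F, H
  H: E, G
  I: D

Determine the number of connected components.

3

A is isolated — a component by itself.
Starting from D we can reach D, I. That is one component of size 2.
Starting from B we can reach B, C, E, F, G, H. That is one component of size 6.
Total: 3 components.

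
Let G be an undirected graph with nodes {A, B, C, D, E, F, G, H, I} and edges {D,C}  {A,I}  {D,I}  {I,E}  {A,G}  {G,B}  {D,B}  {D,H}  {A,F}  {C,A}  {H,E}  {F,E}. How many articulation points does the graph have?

Removing I, for instance, still leaves 1 component. No single vertex removal increases the component count — the graph has no articulation points.

0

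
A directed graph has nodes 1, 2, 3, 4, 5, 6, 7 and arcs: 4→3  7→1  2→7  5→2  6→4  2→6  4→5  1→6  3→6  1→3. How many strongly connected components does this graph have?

1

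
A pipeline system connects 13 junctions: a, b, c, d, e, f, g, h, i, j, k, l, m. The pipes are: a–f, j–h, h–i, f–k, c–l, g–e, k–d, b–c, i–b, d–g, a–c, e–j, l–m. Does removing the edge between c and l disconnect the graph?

Yes

Removing c–l leaves no path between c and l: the component count goes from 1 to 2. So it is a bridge.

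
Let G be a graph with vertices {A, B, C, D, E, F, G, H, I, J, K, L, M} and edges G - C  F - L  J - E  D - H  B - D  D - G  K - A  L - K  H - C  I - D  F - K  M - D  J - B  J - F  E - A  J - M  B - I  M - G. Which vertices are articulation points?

J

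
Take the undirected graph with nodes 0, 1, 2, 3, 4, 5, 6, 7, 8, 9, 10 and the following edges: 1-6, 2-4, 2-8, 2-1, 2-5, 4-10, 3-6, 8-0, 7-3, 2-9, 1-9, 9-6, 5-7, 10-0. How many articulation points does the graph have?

Removing 2 increases the component count from 1 to 2, so 2 is a cut vertex.
By contrast removing 1 leaves 1 component; it is not a cut vertex. No other vertex is a cut vertex either.

1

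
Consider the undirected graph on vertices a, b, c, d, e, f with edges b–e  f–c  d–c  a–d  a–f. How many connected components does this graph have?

2

Starting from b we can reach b, e. That is one component of size 2.
Starting from a we can reach a, c, d, f. That is one component of size 4.
Total: 2 components.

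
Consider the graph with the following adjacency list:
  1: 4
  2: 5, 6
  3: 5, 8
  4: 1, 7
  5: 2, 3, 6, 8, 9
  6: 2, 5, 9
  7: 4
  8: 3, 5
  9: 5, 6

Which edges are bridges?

The edges on the cycle 5-3-8-5 are not bridges since each lies on that cycle.
But removing 7-4 disconnects 7 from 4; removing 1-4 disconnects 1 from 4 — these are bridges.

1-4, 4-7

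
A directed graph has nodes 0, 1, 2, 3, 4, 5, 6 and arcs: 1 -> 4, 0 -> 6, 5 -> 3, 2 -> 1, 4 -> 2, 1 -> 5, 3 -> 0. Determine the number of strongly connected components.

5

{1, 2, 4} are all mutually reachable — one SCC of size 3.
{5} is an SCC by itself.
{3} is an SCC by itself.
{0} is an SCC by itself.
{6} is an SCC by itself.
That gives 5 strongly connected components.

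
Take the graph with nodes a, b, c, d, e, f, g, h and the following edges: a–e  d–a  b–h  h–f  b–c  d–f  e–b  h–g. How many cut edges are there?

The edges on the cycle d-a-e-b-h-f-d are not bridges since each lies on that cycle.
But removing h–g disconnects h from g; removing b–c disconnects b from c — these are bridges.
That makes 2 bridges.

2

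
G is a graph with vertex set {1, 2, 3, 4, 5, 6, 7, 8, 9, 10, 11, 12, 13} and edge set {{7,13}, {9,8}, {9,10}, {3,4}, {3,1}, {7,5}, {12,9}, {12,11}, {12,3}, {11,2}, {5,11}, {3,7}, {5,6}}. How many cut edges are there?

The edges on the cycle 12-3-7-5-11-12 are not bridges since each lies on that cycle.
But removing 5–6 disconnects 5 from 6; removing 10–9 disconnects 10 from 9; removing 12–9 disconnects 12 from 9; removing 4–3 disconnects 4 from 3 — these are bridges.
In total 8 edges are bridges.

8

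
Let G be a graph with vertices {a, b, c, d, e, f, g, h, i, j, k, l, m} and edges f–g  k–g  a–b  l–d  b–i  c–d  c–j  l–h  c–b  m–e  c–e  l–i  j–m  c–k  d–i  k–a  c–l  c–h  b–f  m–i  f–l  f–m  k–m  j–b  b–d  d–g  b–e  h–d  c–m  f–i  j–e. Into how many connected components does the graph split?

Starting from a we can reach a, b, c, d, e, f, g, h, i, j, k, l, m. That is one component of size 13.
Total: 1 component.

1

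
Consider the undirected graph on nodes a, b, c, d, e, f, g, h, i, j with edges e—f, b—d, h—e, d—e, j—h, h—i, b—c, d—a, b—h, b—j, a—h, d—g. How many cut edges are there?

4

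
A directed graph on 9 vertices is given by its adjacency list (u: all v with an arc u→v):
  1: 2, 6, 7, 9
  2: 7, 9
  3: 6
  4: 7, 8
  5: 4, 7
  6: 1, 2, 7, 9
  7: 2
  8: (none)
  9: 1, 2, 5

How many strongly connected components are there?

{1, 2, 4, 5, 6, 7, 9} are all mutually reachable — one SCC of size 7.
{8} is an SCC by itself.
{3} is an SCC by itself.
That gives 3 strongly connected components.

3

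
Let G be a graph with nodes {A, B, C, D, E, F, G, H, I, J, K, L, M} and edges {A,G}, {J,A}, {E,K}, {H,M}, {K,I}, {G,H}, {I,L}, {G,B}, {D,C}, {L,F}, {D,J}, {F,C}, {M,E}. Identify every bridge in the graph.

The edges on the cycle D-J-A-G-H-M-E-K-I-L-F-C-D are not bridges since each lies on that cycle.
But removing G - B disconnects G from B — this is a bridge.

B-G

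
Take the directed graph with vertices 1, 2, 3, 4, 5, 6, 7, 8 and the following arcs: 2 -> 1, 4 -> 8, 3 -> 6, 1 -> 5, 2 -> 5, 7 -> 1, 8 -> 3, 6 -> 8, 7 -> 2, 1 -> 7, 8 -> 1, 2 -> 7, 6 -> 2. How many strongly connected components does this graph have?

4

{1, 2, 7} are all mutually reachable — one SCC of size 3.
{3, 6, 8} are all mutually reachable — one SCC of size 3.
{4} is an SCC by itself.
{5} is an SCC by itself.
That gives 4 strongly connected components.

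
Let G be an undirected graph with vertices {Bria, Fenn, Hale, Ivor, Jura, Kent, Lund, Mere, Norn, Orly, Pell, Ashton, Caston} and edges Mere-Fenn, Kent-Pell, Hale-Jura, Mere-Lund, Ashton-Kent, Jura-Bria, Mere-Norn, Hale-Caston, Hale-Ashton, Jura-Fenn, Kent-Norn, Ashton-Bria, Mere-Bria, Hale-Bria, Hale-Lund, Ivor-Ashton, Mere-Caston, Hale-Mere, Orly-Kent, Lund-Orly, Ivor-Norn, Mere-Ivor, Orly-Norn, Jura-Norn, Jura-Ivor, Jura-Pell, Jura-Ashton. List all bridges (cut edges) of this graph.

none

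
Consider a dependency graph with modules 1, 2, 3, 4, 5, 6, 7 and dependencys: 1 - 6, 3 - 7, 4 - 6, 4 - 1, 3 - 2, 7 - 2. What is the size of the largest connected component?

5 is isolated — a component by itself.
Starting from 2 we can reach 2, 3, 7. That is one component of size 3.
Starting from 1 we can reach 1, 4, 6. That is one component of size 3.
The largest has 3 vertices.

3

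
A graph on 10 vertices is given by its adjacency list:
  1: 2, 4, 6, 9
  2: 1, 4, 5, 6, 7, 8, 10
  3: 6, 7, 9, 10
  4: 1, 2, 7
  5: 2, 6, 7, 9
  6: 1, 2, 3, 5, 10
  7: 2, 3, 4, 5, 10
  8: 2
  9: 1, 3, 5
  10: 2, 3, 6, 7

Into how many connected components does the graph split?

Starting from 1 we can reach 1, 2, 3, 4, 5, 6, 7, 8, 9, 10. That is one component of size 10.
Total: 1 component.

1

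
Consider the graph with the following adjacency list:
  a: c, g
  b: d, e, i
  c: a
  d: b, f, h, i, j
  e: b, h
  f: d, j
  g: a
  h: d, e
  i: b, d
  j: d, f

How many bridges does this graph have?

The edges on the cycle d-j-f-d are not bridges since each lies on that cycle.
But removing a-g disconnects a from g; removing a-c disconnects a from c — these are bridges.
That makes 2 bridges.

2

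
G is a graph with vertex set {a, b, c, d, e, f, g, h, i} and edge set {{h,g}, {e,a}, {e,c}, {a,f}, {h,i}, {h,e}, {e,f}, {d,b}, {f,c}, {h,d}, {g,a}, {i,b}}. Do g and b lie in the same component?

Yes

From g we can reach a, b, c, d, e, f, g, h, i, which includes b.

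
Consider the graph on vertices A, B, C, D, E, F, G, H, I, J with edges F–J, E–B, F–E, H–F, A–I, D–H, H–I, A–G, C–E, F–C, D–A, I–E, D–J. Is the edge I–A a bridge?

No

After removing I–A, the path I-H-D-A still connects them, so the edge is not a bridge.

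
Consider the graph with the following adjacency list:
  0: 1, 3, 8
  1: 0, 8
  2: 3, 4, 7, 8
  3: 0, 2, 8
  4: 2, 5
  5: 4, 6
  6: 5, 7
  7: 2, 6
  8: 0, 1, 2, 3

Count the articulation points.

Removing 2 increases the component count from 1 to 2, so 2 is a cut vertex.
By contrast removing 0 leaves 1 component; it is not a cut vertex. No other vertex is a cut vertex either.

1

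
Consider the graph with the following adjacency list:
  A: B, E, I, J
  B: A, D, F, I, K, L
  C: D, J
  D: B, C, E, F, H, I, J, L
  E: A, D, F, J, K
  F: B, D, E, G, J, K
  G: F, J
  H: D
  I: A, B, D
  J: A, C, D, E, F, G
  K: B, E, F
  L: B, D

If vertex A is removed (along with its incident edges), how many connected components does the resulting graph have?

1

With A gone, the remaining components are: {B, C, D, E, F, G, H, I, J, K, L}.
That is 1 component.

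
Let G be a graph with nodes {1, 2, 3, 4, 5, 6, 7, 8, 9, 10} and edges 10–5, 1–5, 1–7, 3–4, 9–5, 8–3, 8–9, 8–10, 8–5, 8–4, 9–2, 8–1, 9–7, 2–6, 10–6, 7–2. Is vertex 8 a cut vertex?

Yes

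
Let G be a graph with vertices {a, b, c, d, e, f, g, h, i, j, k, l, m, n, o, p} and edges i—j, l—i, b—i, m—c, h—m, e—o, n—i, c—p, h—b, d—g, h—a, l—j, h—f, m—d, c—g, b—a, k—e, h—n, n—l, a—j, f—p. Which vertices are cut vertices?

e, h

Removing e increases the component count from 2 to 3, so e is a cut vertex.
Removing h increases the component count from 2 to 3, so h is a cut vertex.
By contrast removing m leaves 2 components; it is not a cut vertex. No other vertex is a cut vertex either.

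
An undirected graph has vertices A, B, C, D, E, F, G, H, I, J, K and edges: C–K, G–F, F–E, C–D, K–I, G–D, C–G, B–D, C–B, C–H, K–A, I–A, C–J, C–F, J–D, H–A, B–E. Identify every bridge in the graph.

The edges on the cycle C-G-F-C are not bridges since each lies on that cycle.
Every edge lies on some cycle, so there are no bridges.

none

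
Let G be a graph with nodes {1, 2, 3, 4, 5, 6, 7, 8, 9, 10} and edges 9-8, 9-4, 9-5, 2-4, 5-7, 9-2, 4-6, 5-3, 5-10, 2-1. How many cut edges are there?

7

The edges on the cycle 9-2-4-9 are not bridges since each lies on that cycle.
But removing 5-7 disconnects 5 from 7; removing 10-5 disconnects 10 from 5; removing 4-6 disconnects 4 from 6; removing 9-5 disconnects 9 from 5 — these are bridges.
In total 7 edges are bridges.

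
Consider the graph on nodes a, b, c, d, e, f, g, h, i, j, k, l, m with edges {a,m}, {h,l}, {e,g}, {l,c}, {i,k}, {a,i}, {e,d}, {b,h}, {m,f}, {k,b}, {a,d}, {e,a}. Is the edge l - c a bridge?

Removing l - c leaves no path between l and c: the component count goes from 2 to 3. So it is a bridge.

Yes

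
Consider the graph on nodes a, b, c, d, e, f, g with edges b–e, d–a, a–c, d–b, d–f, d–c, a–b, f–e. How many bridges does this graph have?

0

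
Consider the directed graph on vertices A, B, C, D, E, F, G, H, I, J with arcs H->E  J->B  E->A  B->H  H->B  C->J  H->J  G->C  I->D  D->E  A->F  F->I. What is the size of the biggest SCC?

5

{A, D, E, F, I} are all mutually reachable — one SCC of size 5.
{B, H, J} are all mutually reachable — one SCC of size 3.
{G} is an SCC by itself.
{C} is an SCC by itself.
The largest has 5 vertices.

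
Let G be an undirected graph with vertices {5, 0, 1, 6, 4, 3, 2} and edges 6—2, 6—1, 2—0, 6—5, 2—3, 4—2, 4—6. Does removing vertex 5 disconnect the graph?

No

Deleting 5 leaves 1 component (was 1), so 5 is not a cut vertex.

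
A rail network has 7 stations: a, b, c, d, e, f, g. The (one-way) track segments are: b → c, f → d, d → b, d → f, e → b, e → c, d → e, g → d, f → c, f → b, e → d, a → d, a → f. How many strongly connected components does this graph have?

5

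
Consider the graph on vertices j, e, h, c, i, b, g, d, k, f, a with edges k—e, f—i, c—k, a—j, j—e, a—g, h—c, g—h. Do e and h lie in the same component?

Yes

From e we can reach a, c, e, g, h, j, k, which includes h.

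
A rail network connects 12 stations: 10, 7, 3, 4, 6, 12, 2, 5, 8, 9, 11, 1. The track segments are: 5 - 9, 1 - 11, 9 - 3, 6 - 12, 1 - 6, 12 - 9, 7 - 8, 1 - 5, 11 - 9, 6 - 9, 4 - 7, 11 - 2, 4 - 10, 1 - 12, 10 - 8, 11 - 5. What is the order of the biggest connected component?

Starting from 4 we can reach 4, 7, 8, 10. That is one component of size 4.
Starting from 1 we can reach 1, 2, 3, 5, 6, 9, 11, 12. That is one component of size 8.
The largest has 8 vertices.

8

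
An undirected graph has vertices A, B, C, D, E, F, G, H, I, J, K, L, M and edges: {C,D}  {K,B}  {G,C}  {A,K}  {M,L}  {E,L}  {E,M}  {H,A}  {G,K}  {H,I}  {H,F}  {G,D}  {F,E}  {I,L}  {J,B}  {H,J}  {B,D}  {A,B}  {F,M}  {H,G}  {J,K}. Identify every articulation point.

Removing H increases the component count from 1 to 2, so H is a cut vertex.
By contrast removing E leaves 1 component; it is not a cut vertex. No other vertex is a cut vertex either.

H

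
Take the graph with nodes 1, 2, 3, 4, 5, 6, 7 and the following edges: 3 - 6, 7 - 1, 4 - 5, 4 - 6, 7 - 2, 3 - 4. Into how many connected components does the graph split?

2

Starting from 1 we can reach 1, 2, 7. That is one component of size 3.
Starting from 3 we can reach 3, 4, 5, 6. That is one component of size 4.
Total: 2 components.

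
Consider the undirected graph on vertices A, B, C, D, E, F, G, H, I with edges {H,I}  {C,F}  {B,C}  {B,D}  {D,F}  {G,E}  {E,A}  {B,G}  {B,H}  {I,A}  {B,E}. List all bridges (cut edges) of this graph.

none

The edges on the cycle B-C-F-D-B are not bridges since each lies on that cycle.
Every edge lies on some cycle, so there are no bridges.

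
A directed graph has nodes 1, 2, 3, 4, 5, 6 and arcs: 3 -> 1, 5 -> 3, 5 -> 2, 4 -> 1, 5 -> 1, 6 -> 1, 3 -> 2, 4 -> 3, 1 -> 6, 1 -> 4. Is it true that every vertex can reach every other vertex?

No

There is no directed path from 6 to 5, so the graph is not strongly connected.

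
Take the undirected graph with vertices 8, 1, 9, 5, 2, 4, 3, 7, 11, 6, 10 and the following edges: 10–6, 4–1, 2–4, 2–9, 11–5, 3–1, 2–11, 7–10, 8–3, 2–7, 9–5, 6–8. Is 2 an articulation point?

Deleting 2 raises the number of components from 1 to 2, so 2 is a cut vertex.

Yes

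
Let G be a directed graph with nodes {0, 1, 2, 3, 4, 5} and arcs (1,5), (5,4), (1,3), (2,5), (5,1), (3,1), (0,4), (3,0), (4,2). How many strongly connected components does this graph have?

{0, 1, 2, 3, 4, 5} are all mutually reachable — one SCC of size 6.
That gives 1 strongly connected component.

1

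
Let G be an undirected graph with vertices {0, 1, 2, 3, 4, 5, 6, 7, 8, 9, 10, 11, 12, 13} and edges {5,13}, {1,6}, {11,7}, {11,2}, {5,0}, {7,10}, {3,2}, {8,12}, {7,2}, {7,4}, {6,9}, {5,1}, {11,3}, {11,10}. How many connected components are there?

Starting from 8 we can reach 8, 12. That is one component of size 2.
Starting from 0 we can reach 0, 1, 5, 6, 9, 13. That is one component of size 6.
Starting from 2 we can reach 2, 3, 4, 7, 10, 11. That is one component of size 6.
Total: 3 components.

3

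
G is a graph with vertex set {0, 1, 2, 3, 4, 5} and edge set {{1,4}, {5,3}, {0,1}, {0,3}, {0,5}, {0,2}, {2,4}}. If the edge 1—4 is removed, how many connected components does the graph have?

1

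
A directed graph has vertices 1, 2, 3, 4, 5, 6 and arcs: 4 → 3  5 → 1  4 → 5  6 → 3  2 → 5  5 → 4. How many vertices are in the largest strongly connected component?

{4, 5} are all mutually reachable — one SCC of size 2.
{3} is an SCC by itself.
{6} is an SCC by itself.
{2} is an SCC by itself.
{1} is an SCC by itself.
The largest has 2 vertices.

2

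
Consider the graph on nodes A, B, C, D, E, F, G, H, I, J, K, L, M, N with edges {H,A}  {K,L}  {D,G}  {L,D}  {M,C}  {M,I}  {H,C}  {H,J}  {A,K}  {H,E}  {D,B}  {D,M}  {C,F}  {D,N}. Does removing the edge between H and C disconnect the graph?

No

After removing H-C, the path H-A-K-L-D-M-C still connects them, so the edge is not a bridge.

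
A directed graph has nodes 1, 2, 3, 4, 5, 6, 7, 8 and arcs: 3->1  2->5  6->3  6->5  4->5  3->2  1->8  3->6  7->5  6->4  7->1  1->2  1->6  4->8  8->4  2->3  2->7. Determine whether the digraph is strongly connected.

No

There is no directed path from 4 to 7, so the graph is not strongly connected.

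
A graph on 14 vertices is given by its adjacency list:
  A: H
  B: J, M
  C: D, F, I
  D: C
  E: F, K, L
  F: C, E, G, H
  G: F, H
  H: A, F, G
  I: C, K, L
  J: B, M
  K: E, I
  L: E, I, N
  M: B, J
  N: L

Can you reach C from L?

Yes

From L we can reach A, C, D, E, F, G, H, I, K, L, N, which includes C.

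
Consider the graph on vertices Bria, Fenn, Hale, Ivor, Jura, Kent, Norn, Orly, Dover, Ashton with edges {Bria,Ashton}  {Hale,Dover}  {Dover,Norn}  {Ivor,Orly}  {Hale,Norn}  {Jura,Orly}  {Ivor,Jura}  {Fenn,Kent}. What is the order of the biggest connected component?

3

Starting from Bria we can reach Bria, Ashton. That is one component of size 2.
Starting from Fenn we can reach Fenn, Kent. That is one component of size 2.
Starting from Hale we can reach Hale, Norn, Dover. That is one component of size 3.
Starting from Ivor we can reach Ivor, Jura, Orly. That is one component of size 3.
The largest has 3 vertices.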